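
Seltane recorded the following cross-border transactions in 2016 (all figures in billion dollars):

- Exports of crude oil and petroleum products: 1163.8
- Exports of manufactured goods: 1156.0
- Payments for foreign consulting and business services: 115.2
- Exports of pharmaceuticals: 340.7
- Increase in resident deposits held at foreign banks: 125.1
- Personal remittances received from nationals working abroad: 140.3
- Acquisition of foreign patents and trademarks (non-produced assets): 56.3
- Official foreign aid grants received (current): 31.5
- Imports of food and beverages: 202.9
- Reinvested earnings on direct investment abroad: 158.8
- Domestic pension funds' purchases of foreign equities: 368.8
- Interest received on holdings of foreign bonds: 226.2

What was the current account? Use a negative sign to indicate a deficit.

2899.2

Goods: 340.7 + 1163.8 + 1156.0 - 202.9 = 2457.6
Services: -115.2
Primary income: 226.2 + 158.8 = 385.0
Secondary income: 31.5 + 140.3 = 171.8
Current account = 2457.6 + (-115.2) + 385.0 + 171.8 = 2899.2
(Excluded from the current account — financial account: increase in resident deposits held at foreign banks 125.1, domestic pension funds' purchases of foreign equities 368.8; capital account: acquisition of foreign patents and trademarks (non-produced assets) 56.3.)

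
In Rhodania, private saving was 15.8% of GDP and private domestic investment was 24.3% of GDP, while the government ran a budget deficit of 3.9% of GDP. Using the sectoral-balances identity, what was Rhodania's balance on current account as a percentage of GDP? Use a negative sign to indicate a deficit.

By the sectoral-balances identity, CA = (S_private - I) + (T - G).
Private balance = 15.8 - 24.3 = -8.5
Government balance (T - G) = -3.9
CA = -8.5 + (-3.9) = -12.4

-12.4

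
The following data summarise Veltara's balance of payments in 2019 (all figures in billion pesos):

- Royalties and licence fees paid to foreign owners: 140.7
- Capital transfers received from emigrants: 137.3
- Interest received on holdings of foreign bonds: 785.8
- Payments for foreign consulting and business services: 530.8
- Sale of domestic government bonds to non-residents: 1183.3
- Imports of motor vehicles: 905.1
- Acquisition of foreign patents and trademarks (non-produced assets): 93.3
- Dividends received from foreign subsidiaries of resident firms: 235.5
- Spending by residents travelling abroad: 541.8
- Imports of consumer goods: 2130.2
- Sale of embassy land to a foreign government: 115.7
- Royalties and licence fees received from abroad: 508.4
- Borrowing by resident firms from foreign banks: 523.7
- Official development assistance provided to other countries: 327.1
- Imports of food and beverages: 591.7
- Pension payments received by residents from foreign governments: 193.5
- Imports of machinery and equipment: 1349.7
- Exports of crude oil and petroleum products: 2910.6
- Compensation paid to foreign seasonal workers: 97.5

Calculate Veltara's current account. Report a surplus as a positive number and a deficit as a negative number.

-1980.8

Goods: -591.7 - 1349.7 - 2130.2 - 905.1 + 2910.6 = -2066.1
Services: 508.4 - 530.8 - 541.8 - 140.7 = -704.9
Primary income: 235.5 + 785.8 - 97.5 = 923.8
Secondary income: -327.1 + 193.5 = -133.6
Current account = (-2066.1) + (-704.9) + 923.8 + (-133.6) = -1980.8
(Excluded from the current account — capital account: capital transfers received from emigrants 137.3, acquisition of foreign patents and trademarks (non-produced assets) 93.3, sale of embassy land to a foreign government 115.7; financial account: sale of domestic government bonds to non-residents 1183.3, borrowing by resident firms from foreign banks 523.7.)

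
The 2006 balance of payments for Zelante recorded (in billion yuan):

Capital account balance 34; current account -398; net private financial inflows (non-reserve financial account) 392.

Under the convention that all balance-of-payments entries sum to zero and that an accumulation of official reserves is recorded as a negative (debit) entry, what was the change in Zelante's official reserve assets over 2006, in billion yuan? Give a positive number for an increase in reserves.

Official reserve transactions balance = -((-398) + 34 + 392) = -28
An accumulation of reserves is recorded as a debit (negative entry), so the change in the stock of reserves is the negative of that balance.
Change in official reserves = -(-28) = 28

28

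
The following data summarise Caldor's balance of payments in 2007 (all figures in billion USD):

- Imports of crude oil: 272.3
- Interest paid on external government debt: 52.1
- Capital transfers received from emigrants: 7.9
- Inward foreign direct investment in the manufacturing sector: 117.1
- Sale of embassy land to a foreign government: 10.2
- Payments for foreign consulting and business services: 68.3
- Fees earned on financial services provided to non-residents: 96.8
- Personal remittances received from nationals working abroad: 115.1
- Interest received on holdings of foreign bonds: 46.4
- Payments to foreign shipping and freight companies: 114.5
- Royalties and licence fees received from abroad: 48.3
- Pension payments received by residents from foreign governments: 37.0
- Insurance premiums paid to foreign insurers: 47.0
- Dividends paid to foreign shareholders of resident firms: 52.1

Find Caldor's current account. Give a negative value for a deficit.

Goods: -272.3
Services: -114.5 - 47.0 + 96.8 - 68.3 + 48.3 = -84.7
Primary income: -52.1 - 52.1 + 46.4 = -57.8
Secondary income: 115.1 + 37.0 = 152.1
Current account = (-272.3) + (-84.7) + (-57.8) + 152.1 = -262.7
(Excluded from the current account — capital account: capital transfers received from emigrants 7.9, sale of embassy land to a foreign government 10.2; financial account: inward foreign direct investment in the manufacturing sector 117.1.)

-262.7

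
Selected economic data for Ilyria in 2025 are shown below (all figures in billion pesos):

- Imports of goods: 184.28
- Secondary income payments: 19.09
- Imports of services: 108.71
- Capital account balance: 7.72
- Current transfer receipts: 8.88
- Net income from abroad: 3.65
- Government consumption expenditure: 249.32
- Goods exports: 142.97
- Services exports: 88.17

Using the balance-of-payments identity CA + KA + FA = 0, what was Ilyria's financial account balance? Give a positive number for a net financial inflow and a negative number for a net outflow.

Goods balance = 142.97 - 184.28 = -41.31
Services balance = 88.17 - 108.71 = -20.54
Trade balance (goods + services) = -41.31 + (-20.54) = -61.85
Net primary income = 3.65
Net secondary income = 8.88 - 19.09 = -10.21
Current account = -61.85 + 3.65 + (-10.21) = -68.41
Financial account = -(-68.41 + 7.72) = 60.69

60.69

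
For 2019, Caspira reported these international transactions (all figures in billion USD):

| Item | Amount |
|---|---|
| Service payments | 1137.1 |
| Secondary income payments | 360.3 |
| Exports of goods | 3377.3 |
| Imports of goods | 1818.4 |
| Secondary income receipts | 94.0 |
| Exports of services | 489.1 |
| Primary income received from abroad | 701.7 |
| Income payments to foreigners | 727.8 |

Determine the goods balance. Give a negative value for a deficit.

1558.9

Goods balance = 3377.3 - 1818.4 = 1558.9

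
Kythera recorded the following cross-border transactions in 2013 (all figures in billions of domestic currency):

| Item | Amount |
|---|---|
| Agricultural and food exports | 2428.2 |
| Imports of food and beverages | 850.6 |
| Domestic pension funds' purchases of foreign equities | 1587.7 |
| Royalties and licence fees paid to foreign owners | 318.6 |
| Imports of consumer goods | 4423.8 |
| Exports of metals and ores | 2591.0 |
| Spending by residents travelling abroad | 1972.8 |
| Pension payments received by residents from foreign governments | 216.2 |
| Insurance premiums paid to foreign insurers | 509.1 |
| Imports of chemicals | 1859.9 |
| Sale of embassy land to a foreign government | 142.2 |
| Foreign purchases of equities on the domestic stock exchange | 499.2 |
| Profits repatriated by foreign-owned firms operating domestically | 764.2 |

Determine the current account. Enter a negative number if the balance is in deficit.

Goods: -1859.9 + 2591.0 + 2428.2 - 850.6 - 4423.8 = -2115.1
Services: -318.6 - 509.1 - 1972.8 = -2800.5
Primary income: -764.2
Secondary income: 216.2
Current account = (-2115.1) + (-2800.5) + (-764.2) + 216.2 = -5463.6
(Excluded from the current account — financial account: domestic pension funds' purchases of foreign equities 1587.7, foreign purchases of equities on the domestic stock exchange 499.2; capital account: sale of embassy land to a foreign government 142.2.)

-5463.6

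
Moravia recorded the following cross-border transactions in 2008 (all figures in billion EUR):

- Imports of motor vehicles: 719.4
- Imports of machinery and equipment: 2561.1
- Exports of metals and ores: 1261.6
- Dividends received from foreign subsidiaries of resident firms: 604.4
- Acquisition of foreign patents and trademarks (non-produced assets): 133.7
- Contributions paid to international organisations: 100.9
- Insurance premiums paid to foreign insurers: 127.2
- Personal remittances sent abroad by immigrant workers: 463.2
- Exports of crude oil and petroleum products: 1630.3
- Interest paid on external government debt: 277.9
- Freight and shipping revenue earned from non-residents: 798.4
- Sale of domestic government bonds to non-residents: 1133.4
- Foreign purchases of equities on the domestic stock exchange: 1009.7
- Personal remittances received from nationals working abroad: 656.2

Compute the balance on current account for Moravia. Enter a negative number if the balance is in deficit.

Goods: 1261.6 + 1630.3 - 2561.1 - 719.4 = -388.6
Services: -127.2 + 798.4 = 671.2
Primary income: 604.4 - 277.9 = 326.5
Secondary income: -463.2 + 656.2 - 100.9 = 92.1
Current account = (-388.6) + 671.2 + 326.5 + 92.1 = 701.2
(Excluded from the current account — capital account: acquisition of foreign patents and trademarks (non-produced assets) 133.7; financial account: sale of domestic government bonds to non-residents 1133.4, foreign purchases of equities on the domestic stock exchange 1009.7.)

701.2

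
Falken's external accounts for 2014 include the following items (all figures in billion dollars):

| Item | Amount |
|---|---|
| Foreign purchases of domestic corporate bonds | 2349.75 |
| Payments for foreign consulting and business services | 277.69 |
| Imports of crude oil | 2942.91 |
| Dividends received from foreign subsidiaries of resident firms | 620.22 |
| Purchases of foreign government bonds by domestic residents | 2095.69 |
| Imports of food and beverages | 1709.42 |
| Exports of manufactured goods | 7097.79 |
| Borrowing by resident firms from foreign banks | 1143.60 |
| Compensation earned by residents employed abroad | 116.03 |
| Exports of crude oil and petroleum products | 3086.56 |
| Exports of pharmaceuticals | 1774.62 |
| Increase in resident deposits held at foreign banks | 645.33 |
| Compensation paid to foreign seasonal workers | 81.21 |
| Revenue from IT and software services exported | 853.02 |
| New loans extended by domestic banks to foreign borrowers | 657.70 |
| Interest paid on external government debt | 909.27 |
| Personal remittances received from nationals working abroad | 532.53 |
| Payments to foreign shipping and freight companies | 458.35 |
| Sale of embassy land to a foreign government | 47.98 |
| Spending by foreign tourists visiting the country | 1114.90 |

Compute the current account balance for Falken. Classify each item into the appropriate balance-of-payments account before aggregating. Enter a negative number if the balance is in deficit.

8816.82

Goods: 7097.79 - 2942.91 - 1709.42 + 1774.62 + 3086.56 = 7306.64
Services: 1114.90 - 458.35 + 853.02 - 277.69 = 1231.88
Primary income: 620.22 - 909.27 + 116.03 - 81.21 = -254.23
Secondary income: 532.53
Current account = 7306.64 + 1231.88 + (-254.23) + 532.53 = 8816.82
(Excluded from the current account — financial account: foreign purchases of domestic corporate bonds 2349.75, purchases of foreign government bonds by domestic residents 2095.69, borrowing by resident firms from foreign banks 1143.60, increase in resident deposits held at foreign banks 645.33, new loans extended by domestic banks to foreign borrowers 657.70; capital account: sale of embassy land to a foreign government 47.98.)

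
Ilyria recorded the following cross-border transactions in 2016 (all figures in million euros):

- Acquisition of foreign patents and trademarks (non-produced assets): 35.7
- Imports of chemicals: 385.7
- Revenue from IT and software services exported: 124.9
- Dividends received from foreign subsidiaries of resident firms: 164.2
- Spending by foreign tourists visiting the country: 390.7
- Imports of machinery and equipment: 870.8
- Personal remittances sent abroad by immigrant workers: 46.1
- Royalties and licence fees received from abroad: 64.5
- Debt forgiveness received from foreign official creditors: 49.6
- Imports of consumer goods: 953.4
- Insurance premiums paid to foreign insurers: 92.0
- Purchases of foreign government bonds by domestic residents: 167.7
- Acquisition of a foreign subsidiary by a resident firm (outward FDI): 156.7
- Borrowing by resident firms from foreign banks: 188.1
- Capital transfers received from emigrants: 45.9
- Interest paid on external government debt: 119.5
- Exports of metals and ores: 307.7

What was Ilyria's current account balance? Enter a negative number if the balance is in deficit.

Goods: -870.8 + 307.7 - 953.4 - 385.7 = -1902.2
Services: 64.5 - 92.0 + 124.9 + 390.7 = 488.1
Primary income: 164.2 - 119.5 = 44.7
Secondary income: -46.1
Current account = (-1902.2) + 488.1 + 44.7 + (-46.1) = -1415.5
(Excluded from the current account — capital account: acquisition of foreign patents and trademarks (non-produced assets) 35.7, debt forgiveness received from foreign official creditors 49.6, capital transfers received from emigrants 45.9; financial account: purchases of foreign government bonds by domestic residents 167.7, acquisition of a foreign subsidiary by a resident firm (outward FDI) 156.7, borrowing by resident firms from foreign banks 188.1.)

-1415.5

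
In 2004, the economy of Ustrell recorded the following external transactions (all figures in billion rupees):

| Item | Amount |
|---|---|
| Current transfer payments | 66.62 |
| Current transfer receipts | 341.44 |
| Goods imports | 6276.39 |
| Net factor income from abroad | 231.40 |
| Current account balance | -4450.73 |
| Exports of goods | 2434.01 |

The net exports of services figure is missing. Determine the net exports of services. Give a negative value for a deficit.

-1114.57

Current account = goods balance + services balance + net primary income + net secondary income
Sum of the known components = -3336.16
Net exports of services = CA - (known components) = -4450.73 - (-3336.16) = -1114.57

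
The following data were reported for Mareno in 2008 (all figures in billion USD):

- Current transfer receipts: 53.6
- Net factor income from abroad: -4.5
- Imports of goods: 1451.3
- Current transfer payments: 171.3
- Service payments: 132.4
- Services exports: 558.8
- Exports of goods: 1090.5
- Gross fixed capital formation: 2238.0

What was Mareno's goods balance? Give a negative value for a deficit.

-360.8

Goods balance = 1090.5 - 1451.3 = -360.8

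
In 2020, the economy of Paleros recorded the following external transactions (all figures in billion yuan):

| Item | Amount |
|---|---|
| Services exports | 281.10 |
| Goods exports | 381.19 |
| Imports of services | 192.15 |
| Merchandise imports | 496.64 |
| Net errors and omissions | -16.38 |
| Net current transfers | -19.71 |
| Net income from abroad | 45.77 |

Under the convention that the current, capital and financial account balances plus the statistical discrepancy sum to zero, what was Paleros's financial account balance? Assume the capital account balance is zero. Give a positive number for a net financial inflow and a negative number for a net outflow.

16.82

Goods balance = 381.19 - 496.64 = -115.45
Services balance = 281.10 - 192.15 = 88.95
Trade balance (goods + services) = -115.45 + 88.95 = -26.50
Net primary income = 45.77
Net secondary income = -19.71
Current account = -26.50 + 45.77 + (-19.71) = -0.44
Financial account = -(-0.44 + (-16.38)) = 16.82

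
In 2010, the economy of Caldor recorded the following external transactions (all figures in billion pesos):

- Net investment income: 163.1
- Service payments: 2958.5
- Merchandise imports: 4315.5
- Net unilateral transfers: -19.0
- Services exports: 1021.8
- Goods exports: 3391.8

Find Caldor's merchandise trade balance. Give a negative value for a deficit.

Goods balance = 3391.8 - 4315.5 = -923.7

-923.7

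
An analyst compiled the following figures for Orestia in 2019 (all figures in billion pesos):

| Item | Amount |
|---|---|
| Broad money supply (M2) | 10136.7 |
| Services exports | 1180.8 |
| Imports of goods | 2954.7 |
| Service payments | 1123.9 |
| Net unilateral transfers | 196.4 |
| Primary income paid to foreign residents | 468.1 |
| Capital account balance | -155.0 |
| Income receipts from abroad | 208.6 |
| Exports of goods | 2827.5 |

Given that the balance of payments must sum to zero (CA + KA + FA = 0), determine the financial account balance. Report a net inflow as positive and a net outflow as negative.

288.4

Goods balance = 2827.5 - 2954.7 = -127.2
Services balance = 1180.8 - 1123.9 = 56.9
Trade balance (goods + services) = -127.2 + 56.9 = -70.3
Net primary income = 208.6 - 468.1 = -259.5
Net secondary income = 196.4
Current account = -70.3 + (-259.5) + 196.4 = -133.4
Financial account = -(-133.4 + (-155.0)) = 288.4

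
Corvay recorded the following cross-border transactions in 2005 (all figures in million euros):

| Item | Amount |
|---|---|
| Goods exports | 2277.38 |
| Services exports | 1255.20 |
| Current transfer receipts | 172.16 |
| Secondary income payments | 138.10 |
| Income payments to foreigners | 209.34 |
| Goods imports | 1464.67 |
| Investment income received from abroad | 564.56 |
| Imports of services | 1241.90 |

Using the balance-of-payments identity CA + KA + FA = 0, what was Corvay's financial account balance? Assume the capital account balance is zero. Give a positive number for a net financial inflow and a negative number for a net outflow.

-1215.29

Goods balance = 2277.38 - 1464.67 = 812.71
Services balance = 1255.20 - 1241.90 = 13.30
Trade balance (goods + services) = 812.71 + 13.30 = 826.01
Net primary income = 564.56 - 209.34 = 355.22
Net secondary income = 172.16 - 138.10 = 34.06
Current account = 826.01 + 355.22 + 34.06 = 1215.29
Financial account = -(1215.29) = -1215.29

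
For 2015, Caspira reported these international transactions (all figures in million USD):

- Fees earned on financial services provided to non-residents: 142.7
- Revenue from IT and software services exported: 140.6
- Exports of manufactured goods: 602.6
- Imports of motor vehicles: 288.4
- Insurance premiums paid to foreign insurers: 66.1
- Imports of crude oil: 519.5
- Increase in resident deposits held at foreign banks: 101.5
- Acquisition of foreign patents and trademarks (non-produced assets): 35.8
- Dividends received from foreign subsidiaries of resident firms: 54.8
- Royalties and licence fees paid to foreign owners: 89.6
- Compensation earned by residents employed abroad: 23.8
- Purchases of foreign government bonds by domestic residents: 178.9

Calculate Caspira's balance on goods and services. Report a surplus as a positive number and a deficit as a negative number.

Goods: -519.5 - 288.4 + 602.6 = -205.3
Services: 140.6 - 66.1 + 142.7 - 89.6 = 127.6
Trade balance = -205.3 + 127.6 = -77.7
(Excluded from the trade balance — financial account: increase in resident deposits held at foreign banks 101.5, purchases of foreign government bonds by domestic residents 178.9; capital account: acquisition of foreign patents and trademarks (non-produced assets) 35.8; primary income: dividends received from foreign subsidiaries of resident firms 54.8, compensation earned by residents employed abroad 23.8.)

-77.7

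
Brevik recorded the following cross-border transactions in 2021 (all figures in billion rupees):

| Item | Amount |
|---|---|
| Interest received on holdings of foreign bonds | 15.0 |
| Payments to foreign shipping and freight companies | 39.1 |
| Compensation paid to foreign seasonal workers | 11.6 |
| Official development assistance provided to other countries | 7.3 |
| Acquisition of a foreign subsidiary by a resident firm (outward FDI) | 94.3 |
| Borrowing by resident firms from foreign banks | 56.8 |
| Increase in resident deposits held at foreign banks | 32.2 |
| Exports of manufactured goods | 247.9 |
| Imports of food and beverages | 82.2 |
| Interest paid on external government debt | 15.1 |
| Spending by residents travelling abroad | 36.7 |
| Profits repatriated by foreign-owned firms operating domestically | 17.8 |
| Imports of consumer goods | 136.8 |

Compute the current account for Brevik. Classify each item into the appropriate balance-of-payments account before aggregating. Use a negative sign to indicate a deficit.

Goods: -136.8 - 82.2 + 247.9 = 28.9
Services: -36.7 - 39.1 = -75.8
Primary income: -17.8 - 11.6 - 15.1 + 15.0 = -29.5
Secondary income: -7.3
Current account = 28.9 + (-75.8) + (-29.5) + (-7.3) = -83.7
(Excluded from the current account — financial account: acquisition of a foreign subsidiary by a resident firm (outward FDI) 94.3, borrowing by resident firms from foreign banks 56.8, increase in resident deposits held at foreign banks 32.2.)

-83.7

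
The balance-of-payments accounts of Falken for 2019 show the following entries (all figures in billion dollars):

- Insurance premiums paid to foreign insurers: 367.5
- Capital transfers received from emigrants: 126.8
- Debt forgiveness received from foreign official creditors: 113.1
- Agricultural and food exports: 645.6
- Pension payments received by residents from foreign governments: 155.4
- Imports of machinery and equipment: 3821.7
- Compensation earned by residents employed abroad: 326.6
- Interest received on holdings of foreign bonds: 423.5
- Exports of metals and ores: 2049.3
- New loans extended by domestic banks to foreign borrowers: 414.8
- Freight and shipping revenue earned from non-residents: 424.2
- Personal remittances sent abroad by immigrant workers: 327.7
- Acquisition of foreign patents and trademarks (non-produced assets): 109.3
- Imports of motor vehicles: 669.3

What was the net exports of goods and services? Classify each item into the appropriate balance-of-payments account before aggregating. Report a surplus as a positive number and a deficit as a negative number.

-1739.4

Goods: 2049.3 - 3821.7 + 645.6 - 669.3 = -1796.1
Services: -367.5 + 424.2 = 56.7
Trade balance = -1796.1 + 56.7 = -1739.4
(Excluded from the trade balance — capital account: capital transfers received from emigrants 126.8, debt forgiveness received from foreign official creditors 113.1, acquisition of foreign patents and trademarks (non-produced assets) 109.3; secondary income: pension payments received by residents from foreign governments 155.4, personal remittances sent abroad by immigrant workers 327.7; primary income: compensation earned by residents employed abroad 326.6, interest received on holdings of foreign bonds 423.5; financial account: new loans extended by domestic banks to foreign borrowers 414.8.)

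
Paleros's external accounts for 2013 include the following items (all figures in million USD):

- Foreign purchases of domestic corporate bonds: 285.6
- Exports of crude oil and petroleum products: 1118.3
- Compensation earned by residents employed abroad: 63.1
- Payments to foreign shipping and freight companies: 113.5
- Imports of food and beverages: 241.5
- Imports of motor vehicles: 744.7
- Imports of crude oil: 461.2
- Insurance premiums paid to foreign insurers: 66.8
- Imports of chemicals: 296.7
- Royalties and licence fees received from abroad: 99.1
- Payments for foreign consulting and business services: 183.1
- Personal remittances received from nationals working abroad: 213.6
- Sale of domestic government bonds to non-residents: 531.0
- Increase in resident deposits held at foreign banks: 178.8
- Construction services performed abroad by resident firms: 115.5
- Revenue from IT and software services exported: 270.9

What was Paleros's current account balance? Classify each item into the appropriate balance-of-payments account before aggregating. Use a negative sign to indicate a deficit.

-227.0

Goods: -744.7 - 241.5 - 296.7 - 461.2 + 1118.3 = -625.8
Services: -183.1 + 270.9 - 66.8 + 115.5 - 113.5 + 99.1 = 122.1
Primary income: 63.1
Secondary income: 213.6
Current account = (-625.8) + 122.1 + 63.1 + 213.6 = -227.0
(Excluded from the current account — financial account: foreign purchases of domestic corporate bonds 285.6, sale of domestic government bonds to non-residents 531.0, increase in resident deposits held at foreign banks 178.8.)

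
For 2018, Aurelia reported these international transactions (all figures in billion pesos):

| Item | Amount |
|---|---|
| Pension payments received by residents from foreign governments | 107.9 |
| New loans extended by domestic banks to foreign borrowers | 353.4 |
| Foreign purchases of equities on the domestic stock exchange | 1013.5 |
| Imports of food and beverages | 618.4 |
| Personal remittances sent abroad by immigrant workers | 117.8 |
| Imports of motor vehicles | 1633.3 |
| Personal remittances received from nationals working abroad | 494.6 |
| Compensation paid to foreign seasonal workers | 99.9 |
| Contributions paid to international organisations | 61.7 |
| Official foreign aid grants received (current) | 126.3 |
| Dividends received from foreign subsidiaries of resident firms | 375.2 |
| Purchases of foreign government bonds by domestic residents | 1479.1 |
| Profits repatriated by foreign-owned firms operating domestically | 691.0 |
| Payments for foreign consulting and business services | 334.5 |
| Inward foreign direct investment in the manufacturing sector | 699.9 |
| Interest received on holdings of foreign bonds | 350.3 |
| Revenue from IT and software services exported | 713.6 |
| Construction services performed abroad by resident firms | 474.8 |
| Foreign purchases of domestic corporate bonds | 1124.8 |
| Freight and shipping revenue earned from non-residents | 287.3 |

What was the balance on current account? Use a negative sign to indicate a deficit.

-626.6

Goods: -618.4 - 1633.3 = -2251.7
Services: 287.3 + 713.6 - 334.5 + 474.8 = 1141.2
Primary income: -691.0 + 350.3 + 375.2 - 99.9 = -65.4
Secondary income: 107.9 + 494.6 + 126.3 - 61.7 - 117.8 = 549.3
Current account = (-2251.7) + 1141.2 + (-65.4) + 549.3 = -626.6
(Excluded from the current account — financial account: new loans extended by domestic banks to foreign borrowers 353.4, foreign purchases of equities on the domestic stock exchange 1013.5, purchases of foreign government bonds by domestic residents 1479.1, inward foreign direct investment in the manufacturing sector 699.9, foreign purchases of domestic corporate bonds 1124.8.)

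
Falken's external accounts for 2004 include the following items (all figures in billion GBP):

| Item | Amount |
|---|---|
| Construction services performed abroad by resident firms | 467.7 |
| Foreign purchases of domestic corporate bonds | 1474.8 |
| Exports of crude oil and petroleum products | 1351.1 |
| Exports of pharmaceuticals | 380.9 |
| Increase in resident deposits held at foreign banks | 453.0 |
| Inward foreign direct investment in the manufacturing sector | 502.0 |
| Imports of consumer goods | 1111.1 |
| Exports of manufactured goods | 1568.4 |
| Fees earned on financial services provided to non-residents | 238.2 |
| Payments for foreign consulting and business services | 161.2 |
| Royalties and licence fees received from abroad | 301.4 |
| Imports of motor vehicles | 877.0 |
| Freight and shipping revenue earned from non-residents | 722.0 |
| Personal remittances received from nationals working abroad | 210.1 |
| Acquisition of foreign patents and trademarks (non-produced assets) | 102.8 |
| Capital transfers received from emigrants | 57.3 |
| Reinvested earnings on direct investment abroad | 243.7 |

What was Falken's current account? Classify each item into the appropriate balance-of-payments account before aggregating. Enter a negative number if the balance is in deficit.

Goods: 1568.4 - 877.0 + 380.9 - 1111.1 + 1351.1 = 1312.3
Services: 722.0 - 161.2 + 467.7 + 238.2 + 301.4 = 1568.1
Primary income: 243.7
Secondary income: 210.1
Current account = 1312.3 + 1568.1 + 243.7 + 210.1 = 3334.2
(Excluded from the current account — financial account: foreign purchases of domestic corporate bonds 1474.8, increase in resident deposits held at foreign banks 453.0, inward foreign direct investment in the manufacturing sector 502.0; capital account: acquisition of foreign patents and trademarks (non-produced assets) 102.8, capital transfers received from emigrants 57.3.)

3334.2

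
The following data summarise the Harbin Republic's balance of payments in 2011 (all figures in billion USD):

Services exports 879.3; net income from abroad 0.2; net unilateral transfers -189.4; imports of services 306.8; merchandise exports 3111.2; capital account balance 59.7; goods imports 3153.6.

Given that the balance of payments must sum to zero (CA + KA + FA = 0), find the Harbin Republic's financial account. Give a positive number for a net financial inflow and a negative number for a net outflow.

-400.6

Goods balance = 3111.2 - 3153.6 = -42.4
Services balance = 879.3 - 306.8 = 572.5
Trade balance (goods + services) = -42.4 + 572.5 = 530.1
Net primary income = 0.2
Net secondary income = -189.4
Current account = 530.1 + 0.2 + (-189.4) = 340.9
Financial account = -(340.9 + 59.7) = -400.6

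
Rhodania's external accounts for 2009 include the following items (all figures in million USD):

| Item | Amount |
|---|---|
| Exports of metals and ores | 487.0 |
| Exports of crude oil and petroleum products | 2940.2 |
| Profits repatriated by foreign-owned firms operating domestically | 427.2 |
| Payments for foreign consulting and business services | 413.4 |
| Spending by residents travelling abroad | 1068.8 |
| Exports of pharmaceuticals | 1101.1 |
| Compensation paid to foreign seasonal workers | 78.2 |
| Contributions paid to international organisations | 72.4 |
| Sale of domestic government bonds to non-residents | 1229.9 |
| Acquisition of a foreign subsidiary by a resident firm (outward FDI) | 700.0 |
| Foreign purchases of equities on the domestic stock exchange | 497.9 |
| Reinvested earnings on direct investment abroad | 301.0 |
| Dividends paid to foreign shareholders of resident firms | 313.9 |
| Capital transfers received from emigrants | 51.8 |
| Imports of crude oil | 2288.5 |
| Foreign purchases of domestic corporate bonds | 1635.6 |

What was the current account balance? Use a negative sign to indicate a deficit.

166.9

Goods: -2288.5 + 1101.1 + 2940.2 + 487.0 = 2239.8
Services: -413.4 - 1068.8 = -1482.2
Primary income: -78.2 + 301.0 - 313.9 - 427.2 = -518.3
Secondary income: -72.4
Current account = 2239.8 + (-1482.2) + (-518.3) + (-72.4) = 166.9
(Excluded from the current account — financial account: sale of domestic government bonds to non-residents 1229.9, acquisition of a foreign subsidiary by a resident firm (outward FDI) 700.0, foreign purchases of equities on the domestic stock exchange 497.9, foreign purchases of domestic corporate bonds 1635.6; capital account: capital transfers received from emigrants 51.8.)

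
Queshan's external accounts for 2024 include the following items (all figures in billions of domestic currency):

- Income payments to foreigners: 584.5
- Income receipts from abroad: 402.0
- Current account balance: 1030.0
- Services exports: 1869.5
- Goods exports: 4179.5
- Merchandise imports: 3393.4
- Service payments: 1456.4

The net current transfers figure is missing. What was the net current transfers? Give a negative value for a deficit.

Current account = goods balance + services balance + net primary income + net secondary income
Sum of the known components = 1016.7
Net current transfers = CA - (known components) = 1030.0 - 1016.7 = 13.3

13.3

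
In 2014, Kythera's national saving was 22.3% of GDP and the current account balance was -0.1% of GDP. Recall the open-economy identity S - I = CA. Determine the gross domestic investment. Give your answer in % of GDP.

I = S - CA = 22.3 - (-0.1) = 22.4

22.4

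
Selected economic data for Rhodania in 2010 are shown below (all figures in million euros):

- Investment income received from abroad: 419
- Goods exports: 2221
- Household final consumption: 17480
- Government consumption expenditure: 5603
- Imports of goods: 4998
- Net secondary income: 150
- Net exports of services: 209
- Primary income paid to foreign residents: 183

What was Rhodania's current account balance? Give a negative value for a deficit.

Goods balance = 2221 - 4998 = -2777
Services balance = 209
Trade balance (goods + services) = -2777 + 209 = -2568
Net primary income = 419 - 183 = 236
Net secondary income = 150
Current account = -2568 + 236 + 150 = -2182

-2182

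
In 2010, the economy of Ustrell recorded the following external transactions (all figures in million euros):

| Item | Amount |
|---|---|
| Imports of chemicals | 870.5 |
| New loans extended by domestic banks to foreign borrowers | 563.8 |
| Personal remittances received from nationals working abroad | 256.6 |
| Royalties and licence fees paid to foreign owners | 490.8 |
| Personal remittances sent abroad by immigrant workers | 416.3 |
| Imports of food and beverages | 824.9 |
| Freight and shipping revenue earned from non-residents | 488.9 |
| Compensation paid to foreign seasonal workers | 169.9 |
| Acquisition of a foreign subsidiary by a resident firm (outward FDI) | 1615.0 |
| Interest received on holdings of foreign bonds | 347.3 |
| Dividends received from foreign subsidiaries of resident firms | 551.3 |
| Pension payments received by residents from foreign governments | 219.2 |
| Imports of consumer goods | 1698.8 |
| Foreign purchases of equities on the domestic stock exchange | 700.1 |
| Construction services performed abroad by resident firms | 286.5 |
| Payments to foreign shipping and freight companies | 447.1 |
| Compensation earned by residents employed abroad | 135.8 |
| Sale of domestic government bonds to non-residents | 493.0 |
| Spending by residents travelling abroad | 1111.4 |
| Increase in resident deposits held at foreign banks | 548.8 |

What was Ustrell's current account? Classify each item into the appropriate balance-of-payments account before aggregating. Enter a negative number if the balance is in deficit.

Goods: -870.5 - 1698.8 - 824.9 = -3394.2
Services: -490.8 - 1111.4 + 488.9 + 286.5 - 447.1 = -1273.9
Primary income: 347.3 + 551.3 - 169.9 + 135.8 = 864.5
Secondary income: 219.2 + 256.6 - 416.3 = 59.5
Current account = (-3394.2) + (-1273.9) + 864.5 + 59.5 = -3744.1
(Excluded from the current account — financial account: new loans extended by domestic banks to foreign borrowers 563.8, acquisition of a foreign subsidiary by a resident firm (outward FDI) 1615.0, foreign purchases of equities on the domestic stock exchange 700.1, sale of domestic government bonds to non-residents 493.0, increase in resident deposits held at foreign banks 548.8.)

-3744.1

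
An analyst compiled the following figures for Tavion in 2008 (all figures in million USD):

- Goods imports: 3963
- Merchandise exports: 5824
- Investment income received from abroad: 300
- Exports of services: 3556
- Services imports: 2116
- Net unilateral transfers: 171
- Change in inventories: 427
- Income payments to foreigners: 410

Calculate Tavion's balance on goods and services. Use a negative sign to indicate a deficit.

3301

Goods balance = 5824 - 3963 = 1861
Services balance = 3556 - 2116 = 1440
Trade balance (goods + services) = 1861 + 1440 = 3301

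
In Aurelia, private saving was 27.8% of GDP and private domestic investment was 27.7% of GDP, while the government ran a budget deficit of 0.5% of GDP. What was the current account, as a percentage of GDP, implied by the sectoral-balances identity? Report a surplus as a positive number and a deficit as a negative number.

-0.4

By the sectoral-balances identity, CA = (S_private - I) + (T - G).
Private balance = 27.8 - 27.7 = 0.1
Government balance (T - G) = -0.5
CA = 0.1 + (-0.5) = -0.4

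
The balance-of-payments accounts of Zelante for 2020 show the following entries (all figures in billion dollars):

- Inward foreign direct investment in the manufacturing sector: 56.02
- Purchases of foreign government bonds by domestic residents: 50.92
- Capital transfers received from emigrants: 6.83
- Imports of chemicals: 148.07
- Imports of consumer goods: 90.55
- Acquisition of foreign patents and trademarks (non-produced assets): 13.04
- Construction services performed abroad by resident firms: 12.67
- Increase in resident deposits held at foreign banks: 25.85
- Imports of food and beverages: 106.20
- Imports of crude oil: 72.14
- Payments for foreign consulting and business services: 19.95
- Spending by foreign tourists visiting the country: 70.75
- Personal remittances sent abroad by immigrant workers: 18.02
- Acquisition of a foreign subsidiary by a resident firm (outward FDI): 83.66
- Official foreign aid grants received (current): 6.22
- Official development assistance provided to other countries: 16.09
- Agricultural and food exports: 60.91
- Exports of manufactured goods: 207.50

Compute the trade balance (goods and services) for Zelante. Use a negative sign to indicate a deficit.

-85.08

Goods: -72.14 - 106.20 + 207.50 - 148.07 + 60.91 - 90.55 = -148.55
Services: -19.95 + 12.67 + 70.75 = 63.47
Trade balance = -148.55 + 63.47 = -85.08
(Excluded from the trade balance — financial account: inward foreign direct investment in the manufacturing sector 56.02, purchases of foreign government bonds by domestic residents 50.92, increase in resident deposits held at foreign banks 25.85, acquisition of a foreign subsidiary by a resident firm (outward FDI) 83.66; capital account: capital transfers received from emigrants 6.83, acquisition of foreign patents and trademarks (non-produced assets) 13.04; secondary income: personal remittances sent abroad by immigrant workers 18.02, official foreign aid grants received (current) 6.22, official development assistance provided to other countries 16.09.)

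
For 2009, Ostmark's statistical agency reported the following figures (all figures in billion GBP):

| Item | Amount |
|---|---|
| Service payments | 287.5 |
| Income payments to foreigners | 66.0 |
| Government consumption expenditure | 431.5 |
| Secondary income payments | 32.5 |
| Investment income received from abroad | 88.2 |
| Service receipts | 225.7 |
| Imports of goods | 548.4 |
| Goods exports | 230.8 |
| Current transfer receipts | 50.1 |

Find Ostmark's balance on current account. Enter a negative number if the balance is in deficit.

-339.6

Goods balance = 230.8 - 548.4 = -317.6
Services balance = 225.7 - 287.5 = -61.8
Trade balance (goods + services) = -317.6 + (-61.8) = -379.4
Net primary income = 88.2 - 66.0 = 22.2
Net secondary income = 50.1 - 32.5 = 17.6
Current account = -379.4 + 22.2 + 17.6 = -339.6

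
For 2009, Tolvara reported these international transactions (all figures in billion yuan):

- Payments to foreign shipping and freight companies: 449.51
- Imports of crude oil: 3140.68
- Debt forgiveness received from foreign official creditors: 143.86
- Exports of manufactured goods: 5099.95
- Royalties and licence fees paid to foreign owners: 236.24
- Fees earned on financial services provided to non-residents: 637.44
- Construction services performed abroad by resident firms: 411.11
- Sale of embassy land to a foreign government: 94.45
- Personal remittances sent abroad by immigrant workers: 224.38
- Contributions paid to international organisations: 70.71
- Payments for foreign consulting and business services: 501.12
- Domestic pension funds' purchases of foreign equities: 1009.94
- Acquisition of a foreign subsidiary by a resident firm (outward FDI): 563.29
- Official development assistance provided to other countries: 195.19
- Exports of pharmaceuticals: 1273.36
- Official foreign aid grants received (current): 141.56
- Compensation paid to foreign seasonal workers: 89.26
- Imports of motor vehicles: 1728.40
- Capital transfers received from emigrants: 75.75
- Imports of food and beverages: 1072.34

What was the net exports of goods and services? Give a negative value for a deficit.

293.57

Goods: 5099.95 - 3140.68 - 1072.34 - 1728.40 + 1273.36 = 431.89
Services: 411.11 + 637.44 - 236.24 - 501.12 - 449.51 = -138.32
Trade balance = 431.89 + (-138.32) = 293.57
(Excluded from the trade balance — capital account: debt forgiveness received from foreign official creditors 143.86, sale of embassy land to a foreign government 94.45, capital transfers received from emigrants 75.75; secondary income: personal remittances sent abroad by immigrant workers 224.38, contributions paid to international organisations 70.71, official development assistance provided to other countries 195.19, official foreign aid grants received (current) 141.56; financial account: domestic pension funds' purchases of foreign equities 1009.94, acquisition of a foreign subsidiary by a resident firm (outward FDI) 563.29; primary income: compensation paid to foreign seasonal workers 89.26.)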